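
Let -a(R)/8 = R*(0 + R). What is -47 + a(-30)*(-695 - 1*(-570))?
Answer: 899953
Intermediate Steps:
a(R) = -8*R² (a(R) = -8*R*(0 + R) = -8*R*R = -8*R²)
-47 + a(-30)*(-695 - 1*(-570)) = -47 + (-8*(-30)²)*(-695 - 1*(-570)) = -47 + (-8*900)*(-695 + 570) = -47 - 7200*(-125) = -47 + 900000 = 899953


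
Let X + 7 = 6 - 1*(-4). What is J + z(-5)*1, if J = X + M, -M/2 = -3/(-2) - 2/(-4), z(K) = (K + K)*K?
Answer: 49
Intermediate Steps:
z(K) = 2*K² (z(K) = (2*K)*K = 2*K²)
M = -4 (M = -2*(-3/(-2) - 2/(-4)) = -2*(-3*(-½) - 2*(-¼)) = -2*(3/2 + ½) = -2*2 = -4)
X = 3 (X = -7 + (6 - 1*(-4)) = -7 + (6 + 4) = -7 + 10 = 3)
J = -1 (J = 3 - 4 = -1)
J + z(-5)*1 = -1 + (2*(-5)²)*1 = -1 + (2*25)*1 = -1 + 50*1 = -1 + 50 = 49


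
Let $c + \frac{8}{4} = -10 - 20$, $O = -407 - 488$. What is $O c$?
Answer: $28640$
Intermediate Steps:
$O = -895$ ($O = -407 - 488 = -895$)
$c = -32$ ($c = -2 - 30 = -32$)
$O c = \left(-895\right) \left(-32\right) = 28640$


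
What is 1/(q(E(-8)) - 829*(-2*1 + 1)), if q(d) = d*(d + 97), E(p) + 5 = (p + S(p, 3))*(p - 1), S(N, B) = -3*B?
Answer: 1/37089 ≈ 2.6962e-5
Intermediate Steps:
E(p) = -5 + (-1 + p)*(-9 + p) (E(p) = -5 + (p - 3*3)*(p - 1) = -5 + (p - 9)*(-1 + p) = -5 + (-9 + p)*(-1 + p) = -5 + (-1 + p)*(-9 + p))
q(d) = d*(97 + d)
1/(q(E(-8)) - 829*(-2*1 + 1)) = 1/((4 + (-8)² - 10*(-8))*(97 + (4 + (-8)² - 10*(-8))) - 829*(-2*1 + 1)) = 1/((4 + 64 + 80)*(97 + (4 + 64 + 80)) - 829*(-2 + 1)) = 1/(148*(97 + 148) - 829*(-1)) = 1/(148*245 + 829) = 1/(36260 + 829) = 1/37089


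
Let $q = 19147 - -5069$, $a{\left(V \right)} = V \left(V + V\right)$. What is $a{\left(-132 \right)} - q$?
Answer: $10632$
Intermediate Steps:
$a{\left(V \right)} = 2 V^{2}$ ($a{\left(V \right)} = V 2 V = 2 V^{2}$)
$q = 24216$ ($q = 19147 + 5069 = 24216$)
$a{\left(-132 \right)} - q = 2 \left(-132\right)^{2} - 24216 = 2 \cdot 17424 - 24216 = 34848 - 24216 = 10632$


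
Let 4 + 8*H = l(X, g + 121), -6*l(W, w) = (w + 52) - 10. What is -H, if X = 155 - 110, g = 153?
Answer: 85/12 ≈ 7.0833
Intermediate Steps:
X = 45
l(W, w) = -7 - w/6 (l(W, w) = -((w + 52) - 10)/6 = -((52 + w) - 10)/6 = -(42 + w)/6 = -7 - w/6)
H = -85/12 (H = -1/2 + (-7 - (153 + 121)/6)/8 = -1/2 + (-7 - 1/6*274)/8 = -1/2 + (-7 - 137/3)/8 = -1/2 + (1/8)*(-158/3) = -1/2 - 79/12 = -85/12 ≈ -7.0833)
-H = -1*(-85/12) = 85/12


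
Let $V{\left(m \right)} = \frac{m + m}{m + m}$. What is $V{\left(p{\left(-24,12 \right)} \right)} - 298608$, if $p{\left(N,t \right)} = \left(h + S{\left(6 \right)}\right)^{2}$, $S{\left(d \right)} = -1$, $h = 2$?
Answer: $-298607$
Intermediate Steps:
$p{\left(N,t \right)} = 1$ ($p{\left(N,t \right)} = \left(2 - 1\right)^{2} = 1^{2} = 1$)
$V{\left(m \right)} = 1$ ($V{\left(m \right)} = \frac{2 m}{2 m} = 2 m \frac{1}{2 m} = 1$)
$V{\left(p{\left(-24,12 \right)} \right)} - 298608 = 1 - 298608 = -298607$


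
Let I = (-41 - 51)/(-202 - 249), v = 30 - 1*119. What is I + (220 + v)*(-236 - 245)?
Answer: -28417869/451 ≈ -63011.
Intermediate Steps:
v = -89 (v = 30 - 119 = -89)
I = 92/451 (I = -92/(-451) = -92*(-1/451) = 92/451 ≈ 0.20399)
I + (220 + v)*(-236 - 245) = 92/451 + (220 - 89)*(-236 - 245) = 92/451 + 131*(-481) = 92/451 - 63011 = -28417869/451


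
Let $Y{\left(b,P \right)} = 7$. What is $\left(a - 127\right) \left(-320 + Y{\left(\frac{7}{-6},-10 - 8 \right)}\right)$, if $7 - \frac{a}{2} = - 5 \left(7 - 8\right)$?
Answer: $38499$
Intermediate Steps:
$a = 4$ ($a = 14 - 2 \left(- 5 \left(7 - 8\right)\right) = 14 - 2 \left(\left(-5\right) \left(-1\right)\right) = 14 - 10 = 4$)
$\left(a - 127\right) \left(-320 + Y{\left(\frac{7}{-6},-10 - 8 \right)}\right) = \left(4 - 127\right) \left(-320 + 7\right) = \left(-123\right) \left(-313\right) = 38499$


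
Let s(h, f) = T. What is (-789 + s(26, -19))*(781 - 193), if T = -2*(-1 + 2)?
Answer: -465108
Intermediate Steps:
T = -2 (T = -2*1 = -2)
s(h, f) = -2
(-789 + s(26, -19))*(781 - 193) = (-789 - 2)*(781 - 193) = -791*588 = -465108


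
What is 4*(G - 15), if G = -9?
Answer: -96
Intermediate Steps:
4*(G - 15) = 4*(-9 - 15) = 4*(-24) = -96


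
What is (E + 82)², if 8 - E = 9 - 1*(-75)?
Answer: 36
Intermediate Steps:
E = -76 (E = 8 - (9 - 1*(-75)) = 8 - (9 + 75) = 8 - 1*84 = 8 - 84 = -76)
(E + 82)² = (-76 + 82)² = 6² = 36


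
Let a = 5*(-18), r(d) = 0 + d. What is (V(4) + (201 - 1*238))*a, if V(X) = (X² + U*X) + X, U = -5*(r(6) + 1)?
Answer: 14130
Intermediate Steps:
r(d) = d
U = -35 (U = -5*(6 + 1) = -5*7 = -35)
V(X) = X² - 34*X (V(X) = (X² - 35*X) + X = X² - 34*X)
a = -90
(V(4) + (201 - 1*238))*a = (4*(-34 + 4) + (201 - 1*238))*(-90) = (4*(-30) + (201 - 238))*(-90) = (-120 - 37)*(-90) = -157*(-90) = 14130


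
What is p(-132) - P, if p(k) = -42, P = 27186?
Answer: -27228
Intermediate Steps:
p(-132) - P = -42 - 1*27186 = -42 - 27186 = -27228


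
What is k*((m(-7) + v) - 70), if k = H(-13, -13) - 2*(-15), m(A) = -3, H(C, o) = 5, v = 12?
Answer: -2135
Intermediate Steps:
k = 35 (k = 5 - 2*(-15) = 5 - 1*(-30) = 5 + 30 = 35)
k*((m(-7) + v) - 70) = 35*((-3 + 12) - 70) = 35*(9 - 70) = 35*(-61) = -2135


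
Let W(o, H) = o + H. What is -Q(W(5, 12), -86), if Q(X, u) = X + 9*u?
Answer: 757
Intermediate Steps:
W(o, H) = H + o
-Q(W(5, 12), -86) = -((12 + 5) + 9*(-86)) = -(17 - 774) = -1*(-757) = 757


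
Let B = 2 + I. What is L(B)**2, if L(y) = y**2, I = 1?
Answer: 81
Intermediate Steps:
B = 3 (B = 2 + 1 = 3)
L(B)**2 = (3**2)**2 = 9**2 = 81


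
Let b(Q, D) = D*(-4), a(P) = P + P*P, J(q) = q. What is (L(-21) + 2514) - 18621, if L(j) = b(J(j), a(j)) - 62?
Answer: -17849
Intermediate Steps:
a(P) = P + P²
b(Q, D) = -4*D
L(j) = -62 - 4*j*(1 + j) (L(j) = -4*j*(1 + j) - 62 = -62 - 4*j*(1 + j))
(L(-21) + 2514) - 18621 = ((-62 - 4*(-21)*(1 - 21)) + 2514) - 18621 = ((-62 - 4*(-21)*(-20)) + 2514) - 18621 = ((-62 - 1680) + 2514) - 18621 = (-1742 + 2514) - 18621 = 772 - 18621 = -17849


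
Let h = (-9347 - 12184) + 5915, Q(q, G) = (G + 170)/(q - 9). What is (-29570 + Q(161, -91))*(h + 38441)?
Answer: -102588354825/152 ≈ -6.7492e+8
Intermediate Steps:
Q(q, G) = (170 + G)/(-9 + q)
h = -15616 (h = -21531 + 5915 = -15616)
(-29570 + Q(161, -91))*(h + 38441) = (-29570 + (170 - 91)/(-9 + 161))*(-15616 + 38441) = (-29570 + 79/152)*22825 = -4494561/152*22825 = -102588354825/152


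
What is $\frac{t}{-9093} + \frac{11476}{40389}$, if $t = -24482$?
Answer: $\frac{364384922}{122419059} \approx 2.9765$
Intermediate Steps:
$\frac{t}{-9093} + \frac{11476}{40389} = - \frac{24482}{-9093} + \frac{11476}{40389} = \left(-24482\right) \left(- \frac{1}{9093}\right) + 11476 \cdot \frac{1}{40389} = \frac{24482}{9093} + \frac{11476}{40389} = \frac{364384922}{122419059}$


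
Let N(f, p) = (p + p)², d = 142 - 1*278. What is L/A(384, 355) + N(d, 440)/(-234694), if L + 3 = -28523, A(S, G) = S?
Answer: -1748062661/22530624 ≈ -77.586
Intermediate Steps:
L = -28526 (L = -3 - 28523 = -28526)
d = -136 (d = 142 - 278 = -136)
N(f, p) = 4*p² (N(f, p) = (2*p)² = 4*p²)
L/A(384, 355) + N(d, 440)/(-234694) = -28526/384 + (4*440²)/(-234694) = -28526*1/384 + (4*193600)*(-1/234694) = -14263/192 + 774400*(-1/234694) = -14263/192 - 387200/117347 = -1748062661/22530624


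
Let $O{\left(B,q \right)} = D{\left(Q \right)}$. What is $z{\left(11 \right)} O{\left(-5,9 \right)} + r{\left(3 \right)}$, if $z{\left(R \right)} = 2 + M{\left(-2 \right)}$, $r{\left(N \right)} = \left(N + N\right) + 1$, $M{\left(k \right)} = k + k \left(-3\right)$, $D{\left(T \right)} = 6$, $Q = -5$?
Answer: $43$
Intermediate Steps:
$O{\left(B,q \right)} = 6$
$M{\left(k \right)} = - 2 k$ ($M{\left(k \right)} = k - 3 k = - 2 k$)
$r{\left(N \right)} = 1 + 2 N$ ($r{\left(N \right)} = 2 N + 1 = 1 + 2 N$)
$z{\left(R \right)} = 6$ ($z{\left(R \right)} = 2 - -4 = 2 + 4 = 6$)
$z{\left(11 \right)} O{\left(-5,9 \right)} + r{\left(3 \right)} = 6 \cdot 6 + \left(1 + 2 \cdot 3\right) = 36 + \left(1 + 6\right) = 36 + 7 = 43$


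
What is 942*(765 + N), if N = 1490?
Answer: 2124210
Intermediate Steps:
942*(765 + N) = 942*(765 + 1490) = 942*2255 = 2124210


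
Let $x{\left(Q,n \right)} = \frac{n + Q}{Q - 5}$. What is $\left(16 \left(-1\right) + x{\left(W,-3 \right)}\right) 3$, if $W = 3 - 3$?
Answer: $- \frac{231}{5} \approx -46.2$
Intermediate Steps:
$W = 0$
$x{\left(Q,n \right)} = \frac{Q + n}{-5 + Q}$
$\left(16 \left(-1\right) + x{\left(W,-3 \right)}\right) 3 = \left(16 \left(-1\right) + \frac{0 - 3}{-5 + 0}\right) 3 = \left(-16 + \frac{1}{-5} \left(-3\right)\right) 3 = \left(-16 - - \frac{3}{5}\right) 3 = \left(-16 + \frac{3}{5}\right) 3 = \left(- \frac{77}{5}\right) 3 = - \frac{231}{5}$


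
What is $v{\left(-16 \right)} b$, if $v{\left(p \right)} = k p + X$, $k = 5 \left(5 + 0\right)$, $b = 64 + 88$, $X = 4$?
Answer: $-60192$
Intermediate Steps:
$b = 152$
$k = 25$ ($k = 5 \cdot 5 = 25$)
$v{\left(p \right)} = 4 + 25 p$ ($v{\left(p \right)} = 25 p + 4 = 4 + 25 p$)
$v{\left(-16 \right)} b = \left(4 + 25 \left(-16\right)\right) 152 = \left(4 - 400\right) 152 = \left(-396\right) 152 = -60192$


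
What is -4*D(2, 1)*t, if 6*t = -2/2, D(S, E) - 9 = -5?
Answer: 8/3 ≈ 2.6667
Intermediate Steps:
D(S, E) = 4 (D(S, E) = 9 - 5 = 4)
t = -⅙ (t = (-2/2)/6 = (-2*½)/6 = (⅙)*(-1) = -⅙ ≈ -0.16667)
-4*D(2, 1)*t = -16*(-1)/6 = -4*(-⅔) = 8/3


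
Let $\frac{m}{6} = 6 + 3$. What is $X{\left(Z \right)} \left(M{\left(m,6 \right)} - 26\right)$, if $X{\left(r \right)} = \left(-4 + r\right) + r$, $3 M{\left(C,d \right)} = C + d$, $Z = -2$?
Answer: $48$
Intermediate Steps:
$m = 54$ ($m = 6 \left(6 + 3\right) = 6 \cdot 9 = 54$)
$M{\left(C,d \right)} = \frac{C}{3} + \frac{d}{3}$ ($M{\left(C,d \right)} = \frac{C + d}{3} = \frac{C}{3} + \frac{d}{3}$)
$X{\left(r \right)} = -4 + 2 r$
$X{\left(Z \right)} \left(M{\left(m,6 \right)} - 26\right) = \left(-4 + 2 \left(-2\right)\right) \left(\left(\frac{1}{3} \cdot 54 + \frac{1}{3} \cdot 6\right) - 26\right) = \left(-4 - 4\right) \left(\left(18 + 2\right) - 26\right) = - 8 \left(20 - 26\right) = \left(-8\right) \left(-6\right) = 48$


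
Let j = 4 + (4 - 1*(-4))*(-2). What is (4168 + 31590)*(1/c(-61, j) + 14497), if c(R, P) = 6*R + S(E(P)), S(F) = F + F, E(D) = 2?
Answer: 93827436527/181 ≈ 5.1838e+8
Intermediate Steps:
S(F) = 2*F
j = -12 (j = 4 + (4 + 4)*(-2) = 4 + 8*(-2) = 4 - 16 = -12)
c(R, P) = 4 + 6*R (c(R, P) = 6*R + 2*2 = 6*R + 4 = 4 + 6*R)
(4168 + 31590)*(1/c(-61, j) + 14497) = (4168 + 31590)*(1/(4 + 6*(-61)) + 14497) = 35758*(1/(4 - 366) + 14497) = 35758*(1/(-362) + 14497) = 35758*(-1/362 + 14497) = 35758*(5247913/362) = 93827436527/181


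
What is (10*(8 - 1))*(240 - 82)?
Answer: 11060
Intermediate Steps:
(10*(8 - 1))*(240 - 82) = (10*7)*158 = 70*158 = 11060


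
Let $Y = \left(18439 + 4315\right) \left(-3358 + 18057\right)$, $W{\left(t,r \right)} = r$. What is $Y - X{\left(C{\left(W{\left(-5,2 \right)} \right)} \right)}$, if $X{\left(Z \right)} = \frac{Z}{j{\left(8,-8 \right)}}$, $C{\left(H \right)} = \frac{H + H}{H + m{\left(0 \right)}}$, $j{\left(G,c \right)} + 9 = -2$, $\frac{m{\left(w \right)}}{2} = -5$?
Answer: $\frac{7358143011}{22} \approx 3.3446 \cdot 10^{8}$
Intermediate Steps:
$m{\left(w \right)} = -10$ ($m{\left(w \right)} = 2 \left(-5\right) = -10$)
$j{\left(G,c \right)} = -11$ ($j{\left(G,c \right)} = -9 - 2 = -11$)
$C{\left(H \right)} = \frac{2 H}{-10 + H}$ ($C{\left(H \right)} = \frac{H + H}{H - 10} = \frac{2 H}{-10 + H}$)
$X{\left(Z \right)} = - \frac{Z}{11}$ ($X{\left(Z \right)} = \frac{Z}{-11} = Z \left(- \frac{1}{11}\right) = - \frac{Z}{11}$)
$Y = 334461046$ ($Y = 22754 \cdot 14699 = 334461046$)
$Y - X{\left(C{\left(W{\left(-5,2 \right)} \right)} \right)} = 334461046 - - \frac{2 \cdot 2 \frac{1}{-10 + 2}}{11} = 334461046 - - \frac{2 \cdot 2 \frac{1}{-8}}{11} = 334461046 - - \frac{2 \cdot 2 \left(- \frac{1}{8}\right)}{11} = 334461046 - \left(- \frac{1}{11}\right) \left(- \frac{1}{2}\right) = 334461046 - \frac{1}{22} = \frac{7358143011}{22}$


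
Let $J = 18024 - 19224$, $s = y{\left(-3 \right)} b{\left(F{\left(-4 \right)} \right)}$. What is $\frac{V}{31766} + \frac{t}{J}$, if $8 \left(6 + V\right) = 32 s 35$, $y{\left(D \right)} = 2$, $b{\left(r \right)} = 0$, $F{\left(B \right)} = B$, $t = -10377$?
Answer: $\frac{54938097}{6353200} \approx 8.6473$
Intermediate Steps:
$s = 0$ ($s = 2 \cdot 0 = 0$)
$V = -6$ ($V = -6 + \frac{32 \cdot 0 \cdot 35}{8} = -6 + \frac{0 \cdot 35}{8} = -6 + \frac{1}{8} \cdot 0 = -6 + 0 = -6$)
$J = -1200$
$\frac{V}{31766} + \frac{t}{J} = - \frac{6}{31766} - \frac{10377}{-1200} = \left(-6\right) \frac{1}{31766} - - \frac{3459}{400} = - \frac{3}{15883} + \frac{3459}{400} = \frac{54938097}{6353200}$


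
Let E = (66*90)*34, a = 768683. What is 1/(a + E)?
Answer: 1/970643 ≈ 1.0302e-6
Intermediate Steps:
E = 201960 (E = 5940*34 = 201960)
1/(a + E) = 1/(768683 + 201960) = 1/970643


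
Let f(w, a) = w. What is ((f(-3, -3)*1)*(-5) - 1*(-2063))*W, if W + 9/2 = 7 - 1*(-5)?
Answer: 15585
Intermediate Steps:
W = 15/2 (W = -9/2 + (7 - 1*(-5)) = -9/2 + (7 + 5) = -9/2 + 12 = 15/2 ≈ 7.5000)
((f(-3, -3)*1)*(-5) - 1*(-2063))*W = (-3*1*(-5) - 1*(-2063))*(15/2) = (-3*(-5) + 2063)*(15/2) = (15 + 2063)*(15/2) = 2078*(15/2) = 15585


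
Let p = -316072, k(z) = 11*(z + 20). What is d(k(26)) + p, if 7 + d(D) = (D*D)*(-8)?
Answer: -2364367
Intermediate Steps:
k(z) = 220 + 11*z (k(z) = 11*(20 + z) = 220 + 11*z)
d(D) = -7 - 8*D² (d(D) = -7 + (D*D)*(-8) = -7 + D²*(-8) = -7 - 8*D²)
d(k(26)) + p = (-7 - 8*(220 + 11*26)²) - 316072 = (-7 - 8*(220 + 286)²) - 316072 = (-7 - 8*506²) - 316072 = (-7 - 8*256036) - 316072 = (-7 - 2048288) - 316072 = -2048295 - 316072 = -2364367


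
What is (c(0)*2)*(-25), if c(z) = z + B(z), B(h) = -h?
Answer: 0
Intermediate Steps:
c(z) = 0 (c(z) = z - z = 0)
(c(0)*2)*(-25) = (0*2)*(-25) = 0*(-25) = 0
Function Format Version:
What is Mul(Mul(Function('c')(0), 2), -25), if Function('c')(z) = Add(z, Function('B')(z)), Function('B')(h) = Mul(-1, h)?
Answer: 0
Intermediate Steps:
Function('c')(z) = 0 (Function('c')(z) = Add(z, Mul(-1, z)) = 0)
Mul(Mul(Function('c')(0), 2), -25) = Mul(Mul(0, 2), -25) = Mul(0, -25) = 0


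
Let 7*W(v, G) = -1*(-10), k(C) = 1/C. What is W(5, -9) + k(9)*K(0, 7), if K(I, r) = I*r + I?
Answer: 10/7 ≈ 1.4286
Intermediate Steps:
K(I, r) = I + I*r
W(v, G) = 10/7 (W(v, G) = (-1*(-10))/7 = (⅐)*10 = 10/7)
W(5, -9) + k(9)*K(0, 7) = 10/7 + (0*(1 + 7))/9 = 10/7 + (0*8)/9 = 10/7 + (⅑)*0 = 10/7 + 0 = 10/7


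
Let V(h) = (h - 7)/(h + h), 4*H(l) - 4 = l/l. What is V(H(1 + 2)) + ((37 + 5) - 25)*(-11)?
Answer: -1893/10 ≈ -189.30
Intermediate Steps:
H(l) = 5/4 (H(l) = 1 + (l/l)/4 = 1 + (1/4)*1 = 1 + 1/4 = 5/4)
V(h) = (-7 + h)/(2*h) (V(h) = (-7 + h)/((2*h)) = (-7 + h)*(1/(2*h)) = (-7 + h)/(2*h))
V(H(1 + 2)) + ((37 + 5) - 25)*(-11) = (-7 + 5/4)/(2*(5/4)) + ((37 + 5) - 25)*(-11) = (1/2)*(4/5)*(-23/4) + (42 - 25)*(-11) = -23/10 + 17*(-11) = -23/10 - 187 = -1893/10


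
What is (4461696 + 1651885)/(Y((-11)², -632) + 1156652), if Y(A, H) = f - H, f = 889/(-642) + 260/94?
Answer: 184471193094/34919929093 ≈ 5.2827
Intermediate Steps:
f = 41677/30174 (f = 889*(-1/642) + 260*(1/94) = -889/642 + 130/47 = 41677/30174 ≈ 1.3812)
Y(A, H) = 41677/30174 - H
(4461696 + 1651885)/(Y((-11)², -632) + 1156652) = (4461696 + 1651885)/((41677/30174 - 1*(-632)) + 1156652) = 6113581/((41677/30174 + 632) + 1156652) = 6113581/(19111645/30174 + 1156652) = 6113581/(34919929093/30174) = 6113581*(30174/34919929093) = 184471193094/34919929093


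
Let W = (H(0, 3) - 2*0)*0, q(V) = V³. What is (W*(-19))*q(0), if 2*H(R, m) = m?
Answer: 0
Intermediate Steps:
H(R, m) = m/2
W = 0 (W = ((½)*3 - 2*0)*0 = (3/2 + 0)*0 = (3/2)*0 = 0)
(W*(-19))*q(0) = (0*(-19))*0³ = 0*0 = 0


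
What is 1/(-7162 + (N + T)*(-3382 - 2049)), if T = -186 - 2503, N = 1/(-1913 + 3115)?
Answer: 1202/17545344563 ≈ 6.8508e-8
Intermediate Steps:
N = 1/1202 ≈ 0.00083195
T = -2689
1/(-7162 + (N + T)*(-3382 - 2049)) = 1/(-7162 + (1/1202 - 2689)*(-3382 - 2049)) = 1/(-7162 - 3232177/1202*(-5431)) = 1/(-7162 + 17553953287/1202) = 1/(17545344563/1202) = 1202/17545344563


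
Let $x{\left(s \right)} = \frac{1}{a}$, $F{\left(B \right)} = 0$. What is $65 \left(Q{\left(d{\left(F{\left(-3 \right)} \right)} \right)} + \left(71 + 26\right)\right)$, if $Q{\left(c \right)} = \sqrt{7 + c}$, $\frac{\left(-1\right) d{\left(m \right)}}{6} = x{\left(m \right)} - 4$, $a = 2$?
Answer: $6305 + 130 \sqrt{7} \approx 6648.9$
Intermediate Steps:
$x{\left(s \right)} = \frac{1}{2}$
$d{\left(m \right)} = 21$ ($d{\left(m \right)} = - 6 \left(\frac{1}{2} - 4\right) = \left(-6\right) \left(- \frac{7}{2}\right) = 21$)
$65 \left(Q{\left(d{\left(F{\left(-3 \right)} \right)} \right)} + \left(71 + 26\right)\right) = 65 \left(\sqrt{7 + 21} + \left(71 + 26\right)\right) = 65 \left(\sqrt{28} + 97\right) = 65 \left(2 \sqrt{7} + 97\right) = 65 \left(97 + 2 \sqrt{7}\right) = 6305 + 130 \sqrt{7}$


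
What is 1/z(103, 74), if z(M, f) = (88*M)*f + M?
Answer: 1/670839 ≈ 1.4907e-6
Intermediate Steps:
z(M, f) = M + 88*M*f (z(M, f) = 88*M*f + M = M + 88*M*f)
1/z(103, 74) = 1/(103*(1 + 88*74)) = 1/(103*(1 + 6512)) = 1/(103*6513) = 1/670839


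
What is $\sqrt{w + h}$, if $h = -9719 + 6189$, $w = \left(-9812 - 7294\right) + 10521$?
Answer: $17 i \sqrt{35} \approx 100.57 i$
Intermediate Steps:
$w = -6585$ ($w = -17106 + 10521 = -6585$)
$h = -3530$
$\sqrt{w + h} = \sqrt{-6585 - 3530} = \sqrt{-10115} = 17 i \sqrt{35}$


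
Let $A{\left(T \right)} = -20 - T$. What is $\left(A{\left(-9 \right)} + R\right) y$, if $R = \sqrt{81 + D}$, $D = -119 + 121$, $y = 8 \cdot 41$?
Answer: $-3608 + 328 \sqrt{83} \approx -619.78$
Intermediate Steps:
$y = 328$
$D = 2$
$R = \sqrt{83}$ ($R = \sqrt{81 + 2} = \sqrt{83} \approx 9.1104$)
$\left(A{\left(-9 \right)} + R\right) y = \left(\left(-20 - -9\right) + \sqrt{83}\right) 328 = \left(\left(-20 + 9\right) + \sqrt{83}\right) 328 = \left(-11 + \sqrt{83}\right) 328 = -3608 + 328 \sqrt{83}$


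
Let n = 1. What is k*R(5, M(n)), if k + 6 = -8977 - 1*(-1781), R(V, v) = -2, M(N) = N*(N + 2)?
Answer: 14404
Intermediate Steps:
M(N) = N*(2 + N)
k = -7202 (k = -6 + (-8977 - 1*(-1781)) = -6 + (-8977 + 1781) = -6 - 7196 = -7202)
k*R(5, M(n)) = -7202*(-2) = 14404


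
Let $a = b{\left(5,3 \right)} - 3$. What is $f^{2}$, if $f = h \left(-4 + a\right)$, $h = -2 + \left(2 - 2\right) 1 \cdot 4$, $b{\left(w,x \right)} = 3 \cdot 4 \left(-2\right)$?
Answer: $3844$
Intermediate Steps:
$b{\left(w,x \right)} = -24$ ($b{\left(w,x \right)} = 12 \left(-2\right) = -24$)
$h = -2$ ($h = -2 + 0 \cdot 1 \cdot 4 = -2 + 0 \cdot 4 = -2 + 0 = -2$)
$a = -27$ ($a = -24 - 3 = -27$)
$f = 62$ ($f = - 2 \left(-4 - 27\right) = \left(-2\right) \left(-31\right) = 62$)
$f^{2} = 62^{2} = 3844$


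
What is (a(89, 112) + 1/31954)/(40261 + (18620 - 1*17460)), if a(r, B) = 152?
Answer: 1619003/441188878 ≈ 0.0036696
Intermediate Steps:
(a(89, 112) + 1/31954)/(40261 + (18620 - 1*17460)) = (152 + 1/31954)/(40261 + (18620 - 1*17460)) = (152 + 1/31954)/(40261 + (18620 - 17460)) = 4857009/(31954*(40261 + 1160)) = (4857009/31954)/41421 = (4857009/31954)*(1/41421) = 1619003/441188878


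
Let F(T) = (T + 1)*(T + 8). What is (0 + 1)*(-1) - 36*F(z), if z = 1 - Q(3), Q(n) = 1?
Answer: -289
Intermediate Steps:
z = 0 (z = 1 - 1*1 = 1 - 1 = 0)
F(T) = (1 + T)*(8 + T)
(0 + 1)*(-1) - 36*F(z) = (0 + 1)*(-1) - 36*(8 + 0² + 9*0) = 1*(-1) - 36*(8 + 0 + 0) = -1 - 36*8 = -1 - 288 = -289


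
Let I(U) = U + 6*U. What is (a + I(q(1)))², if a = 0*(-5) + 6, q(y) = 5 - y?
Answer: 1156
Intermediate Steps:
a = 6 (a = 0 + 6 = 6)
I(U) = 7*U
(a + I(q(1)))² = (6 + 7*(5 - 1*1))² = (6 + 7*(5 - 1))² = (6 + 7*4)² = (6 + 28)² = 34² = 1156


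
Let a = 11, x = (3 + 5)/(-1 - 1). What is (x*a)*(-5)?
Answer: 220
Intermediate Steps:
x = -4 (x = 8/(-2) = 8*(-1/2) = -4)
(x*a)*(-5) = -4*11*(-5) = -44*(-5) = 220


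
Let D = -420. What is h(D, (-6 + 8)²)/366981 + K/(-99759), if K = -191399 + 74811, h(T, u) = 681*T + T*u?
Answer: 4694972176/12203219193 ≈ 0.38473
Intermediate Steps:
K = -116588
h(D, (-6 + 8)²)/366981 + K/(-99759) = -420*(681 + (-6 + 8)²)/366981 - 116588/(-99759) = -420*(681 + 2²)*(1/366981) - 116588*(-1/99759) = -420*(681 + 4)*(1/366981) + 116588/99759 = -420*685*(1/366981) + 116588/99759 = -287700*1/366981 + 116588/99759 = -95900/122327 + 116588/99759 = 4694972176/12203219193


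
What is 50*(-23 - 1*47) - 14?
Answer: -3514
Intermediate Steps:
50*(-23 - 1*47) - 14 = 50*(-23 - 47) - 14 = 50*(-70) - 14 = -3500 - 14 = -3514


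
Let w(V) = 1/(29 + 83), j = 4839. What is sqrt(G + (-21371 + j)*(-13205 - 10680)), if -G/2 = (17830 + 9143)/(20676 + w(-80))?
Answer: 2*sqrt(529370962639659856201)/2315713 ≈ 19871.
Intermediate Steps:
w(V) = 1/112
G = -6041952/2315713 (G = -2*(17830 + 9143)/(20676 + 1/112) = -53946/2315713/112 = -53946*112/2315713 = -2*3020976/2315713 = -6041952/2315713 ≈ -2.6091)
sqrt(G + (-21371 + j)*(-13205 - 10680)) = sqrt(-6041952/2315713 + (-21371 + 4839)*(-13205 - 10680)) = sqrt(-6041952/2315713 - 16532*(-23885)) = sqrt(-6041952/2315713 + 394866820) = sqrt(914398222300708/2315713) = 2*sqrt(529370962639659856201)/2315713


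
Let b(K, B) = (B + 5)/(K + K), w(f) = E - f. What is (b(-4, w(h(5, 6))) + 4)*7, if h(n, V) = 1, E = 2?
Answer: 91/4 ≈ 22.750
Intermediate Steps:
w(f) = 2 - f
b(K, B) = (5 + B)/(2*K) (b(K, B) = (5 + B)/((2*K)) = (5 + B)*(1/(2*K)) = (5 + B)/(2*K))
(b(-4, w(h(5, 6))) + 4)*7 = ((½)*(5 + (2 - 1*1))/(-4) + 4)*7 = ((½)*(-¼)*(5 + (2 - 1)) + 4)*7 = ((½)*(-¼)*(5 + 1) + 4)*7 = ((½)*(-¼)*6 + 4)*7 = (-¾ + 4)*7 = (13/4)*7 = 91/4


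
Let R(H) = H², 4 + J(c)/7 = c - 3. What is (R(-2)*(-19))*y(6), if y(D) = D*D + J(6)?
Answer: -2204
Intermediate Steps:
J(c) = -49 + 7*c (J(c) = -28 + 7*(c - 3) = -28 + 7*(-3 + c) = -28 + (-21 + 7*c) = -49 + 7*c)
y(D) = -7 + D² (y(D) = D*D + (-49 + 7*6) = D² + (-49 + 42) = D² - 7 = -7 + D²)
(R(-2)*(-19))*y(6) = ((-2)²*(-19))*(-7 + 6²) = (4*(-19))*(-7 + 36) = -76*29 = -2204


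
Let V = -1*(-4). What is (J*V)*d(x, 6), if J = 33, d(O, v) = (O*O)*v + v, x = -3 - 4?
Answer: 39600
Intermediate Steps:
x = -7
d(O, v) = v + v*O² (d(O, v) = O²*v + v = v*O² + v = v + v*O²)
V = 4
(J*V)*d(x, 6) = (33*4)*(6*(1 + (-7)²)) = 132*(6*(1 + 49)) = 132*(6*50) = 132*300 = 39600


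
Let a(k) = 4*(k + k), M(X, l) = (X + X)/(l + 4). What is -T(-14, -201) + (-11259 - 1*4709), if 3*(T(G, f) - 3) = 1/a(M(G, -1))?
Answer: -3577503/224 ≈ -15971.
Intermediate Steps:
M(X, l) = 2*X/(4 + l) (M(X, l) = (2*X)/(4 + l) = 2*X/(4 + l))
a(k) = 8*k (a(k) = 4*(2*k) = 8*k)
T(G, f) = 3 + 1/(16*G) (T(G, f) = 3 + 1/(3*((8*(2*G/(4 - 1))))) = 3 + 1/(3*((8*(2*G/3)))) = 3 + 1/(3*((16*G/3))) = 3 + (3/(16*G))/3 = 3 + 1/(16*G))
-T(-14, -201) + (-11259 - 1*4709) = -(3 + (1/16)/(-14)) + (-11259 - 1*4709) = -(3 + (1/16)*(-1/14)) + (-11259 - 4709) = -(3 - 1/224) - 15968 = -1*671/224 - 15968 = -671/224 - 15968 = -3577503/224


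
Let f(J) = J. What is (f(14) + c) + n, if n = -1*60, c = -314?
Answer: -360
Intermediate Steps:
n = -60
(f(14) + c) + n = (14 - 314) - 60 = -300 - 60 = -360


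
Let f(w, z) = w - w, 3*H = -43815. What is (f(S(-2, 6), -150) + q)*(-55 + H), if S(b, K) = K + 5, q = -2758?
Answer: 40432280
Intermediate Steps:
H = -14605 (H = (⅓)*(-43815) = -14605)
S(b, K) = 5 + K
f(w, z) = 0
(f(S(-2, 6), -150) + q)*(-55 + H) = (0 - 2758)*(-55 - 14605) = -2758*(-14660) = 40432280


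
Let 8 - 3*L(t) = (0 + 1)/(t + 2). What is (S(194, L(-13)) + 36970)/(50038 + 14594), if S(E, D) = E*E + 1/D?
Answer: 6639967/5752248 ≈ 1.1543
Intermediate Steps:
L(t) = 8/3 - 1/(3*(2 + t)) (L(t) = 8/3 - (0 + 1)/(3*(t + 2)) = 8/3 - 1/(3*(2 + t)))
S(E, D) = 1/D + E² (S(E, D) = E² + 1/D = 1/D + E²)
(S(194, L(-13)) + 36970)/(50038 + 14594) = ((1/((15 + 8*(-13))/(3*(2 - 13))) + 194²) + 36970)/(50038 + 14594) = ((1/((⅓)*(15 - 104)/(-11)) + 37636) + 36970)/64632 = ((1/((⅓)*(-1/11)*(-89)) + 37636) + 36970)*(1/64632) = ((1/(89/33) + 37636) + 36970)*(1/64632) = ((33/89 + 37636) + 36970)*(1/64632) = (3349637/89 + 36970)*(1/64632) = (6639967/89)*(1/64632) = 6639967/5752248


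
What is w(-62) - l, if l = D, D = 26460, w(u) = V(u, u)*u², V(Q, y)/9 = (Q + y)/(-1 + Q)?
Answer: 291436/7 ≈ 41634.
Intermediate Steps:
V(Q, y) = 9*(Q + y)/(-1 + Q) (V(Q, y) = 9*((Q + y)/(-1 + Q)) = 9*(Q + y)/(-1 + Q))
w(u) = 18*u³/(-1 + u) (w(u) = (9*(u + u)/(-1 + u))*u² = (9*(2*u)/(-1 + u))*u² = (18*u/(-1 + u))*u² = 18*u³/(-1 + u))
l = 26460
w(-62) - l = 18*(-62)³/(-1 - 62) - 1*26460 = 18*(-238328)/(-63) - 26460 = 18*(-238328)*(-1/63) - 26460 = 476656/7 - 26460 = 291436/7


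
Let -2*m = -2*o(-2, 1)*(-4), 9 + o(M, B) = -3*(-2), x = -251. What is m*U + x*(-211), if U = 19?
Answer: 53189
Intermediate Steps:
o(M, B) = -3 (o(M, B) = -9 - 3*(-2) = -9 + 6 = -3)
m = 12 (m = -(-2*(-3))*(-4)/2 = -3*(-4) = -½*(-24) = 12)
m*U + x*(-211) = 12*19 - 251*(-211) = 228 + 52961 = 53189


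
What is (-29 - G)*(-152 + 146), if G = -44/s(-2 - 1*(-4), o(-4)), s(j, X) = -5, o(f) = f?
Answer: 1134/5 ≈ 226.80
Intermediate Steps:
G = 44/5 (G = -44/(-5) = -44*(-⅕) = 44/5 ≈ 8.8000)
(-29 - G)*(-152 + 146) = (-29 - 1*44/5)*(-152 + 146) = (-29 - 44/5)*(-6) = -189/5*(-6) = 1134/5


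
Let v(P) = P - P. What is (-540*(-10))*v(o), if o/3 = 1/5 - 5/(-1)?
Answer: 0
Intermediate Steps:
o = 78/5 (o = 3*(1/5 - 5/(-1)) = 3*(1*(⅕) - 5*(-1)) = 3*(⅕ + 5) = 3*(26/5) = 78/5 ≈ 15.600)
v(P) = 0
(-540*(-10))*v(o) = -540*(-10)*0 = -90*(-60)*0 = 5400*0 = 0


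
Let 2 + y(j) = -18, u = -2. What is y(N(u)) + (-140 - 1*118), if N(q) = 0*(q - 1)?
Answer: -278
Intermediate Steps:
N(q) = 0 (N(q) = 0*(-1 + q) = 0)
y(j) = -20 (y(j) = -2 - 18 = -20)
y(N(u)) + (-140 - 1*118) = -20 + (-140 - 1*118) = -20 + (-140 - 118) = -20 - 258 = -278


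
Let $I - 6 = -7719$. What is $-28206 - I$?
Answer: $-20493$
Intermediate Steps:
$I = -7713$ ($I = 6 - 7719 = -7713$)
$-28206 - I = -28206 - -7713 = -28206 + 7713 = -20493$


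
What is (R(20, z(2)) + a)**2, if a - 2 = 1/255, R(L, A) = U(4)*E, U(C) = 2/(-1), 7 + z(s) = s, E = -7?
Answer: 16654561/65025 ≈ 256.13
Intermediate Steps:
z(s) = -7 + s
U(C) = -2 (U(C) = 2*(-1) = -2)
R(L, A) = 14 (R(L, A) = -2*(-7) = 14)
a = 511/255 (a = 2 + 1/255 = 511/255 ≈ 2.0039)
(R(20, z(2)) + a)**2 = (14 + 511/255)**2 = (4081/255)**2 = 16654561/65025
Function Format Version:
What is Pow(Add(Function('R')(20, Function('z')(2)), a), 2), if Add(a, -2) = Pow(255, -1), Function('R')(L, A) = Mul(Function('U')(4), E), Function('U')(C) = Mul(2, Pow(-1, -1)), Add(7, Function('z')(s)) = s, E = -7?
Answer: Rational(16654561, 65025) ≈ 256.13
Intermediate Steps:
Function('z')(s) = Add(-7, s)
Function('U')(C) = -2 (Function('U')(C) = Mul(2, -1) = -2)
Function('R')(L, A) = 14 (Function('R')(L, A) = Mul(-2, -7) = 14)
a = Rational(511, 255) (a = Add(2, Pow(255, -1)) = Add(2, Rational(1, 255)) = Rational(511, 255) ≈ 2.0039)
Pow(Add(Function('R')(20, Function('z')(2)), a), 2) = Pow(Add(14, Rational(511, 255)), 2) = Pow(Rational(4081, 255), 2) = Rational(16654561, 65025)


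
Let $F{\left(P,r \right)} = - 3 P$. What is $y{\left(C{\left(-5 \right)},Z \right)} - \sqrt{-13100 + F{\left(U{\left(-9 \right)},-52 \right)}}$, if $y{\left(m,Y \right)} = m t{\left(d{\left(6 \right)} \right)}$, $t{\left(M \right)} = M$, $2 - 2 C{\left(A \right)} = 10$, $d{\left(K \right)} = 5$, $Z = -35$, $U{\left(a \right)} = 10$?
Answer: $-20 - i \sqrt{13130} \approx -20.0 - 114.59 i$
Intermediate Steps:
$C{\left(A \right)} = -4$ ($C{\left(A \right)} = 1 - 5 = -4$)
$y{\left(m,Y \right)} = 5 m$ ($y{\left(m,Y \right)} = m 5 = 5 m$)
$y{\left(C{\left(-5 \right)},Z \right)} - \sqrt{-13100 + F{\left(U{\left(-9 \right)},-52 \right)}} = 5 \left(-4\right) - \sqrt{-13100 - 30} = -20 - \sqrt{-13100 - 30} = -20 - \sqrt{-13130} = -20 - i \sqrt{13130}$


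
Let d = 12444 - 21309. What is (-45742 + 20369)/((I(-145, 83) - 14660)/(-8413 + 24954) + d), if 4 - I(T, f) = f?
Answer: 24687929/8626512 ≈ 2.8619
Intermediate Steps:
d = -8865
I(T, f) = 4 - f
(-45742 + 20369)/((I(-145, 83) - 14660)/(-8413 + 24954) + d) = (-45742 + 20369)/(((4 - 1*83) - 14660)/(-8413 + 24954) - 8865) = -25373/(((4 - 83) - 14660)/16541 - 8865) = -25373/((-79 - 14660)*(1/16541) - 8865) = -25373/(-14739*1/16541 - 8865) = -25373/(-867/973 - 8865) = -25373/(-8626512/973) = -25373*(-973/8626512) = 24687929/8626512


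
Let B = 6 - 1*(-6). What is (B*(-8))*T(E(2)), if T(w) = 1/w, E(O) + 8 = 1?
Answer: 96/7 ≈ 13.714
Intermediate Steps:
E(O) = -7 (E(O) = -8 + 1 = -7)
B = 12 (B = 6 + 6 = 12)
(B*(-8))*T(E(2)) = (12*(-8))/(-7) = -96*(-⅐) = 96/7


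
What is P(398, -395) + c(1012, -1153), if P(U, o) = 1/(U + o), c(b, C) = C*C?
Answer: 3988228/3 ≈ 1.3294e+6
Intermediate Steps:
c(b, C) = C**2
P(398, -395) + c(1012, -1153) = 1/(398 - 395) + (-1153)**2 = 1/3 + 1329409 = 3988228/3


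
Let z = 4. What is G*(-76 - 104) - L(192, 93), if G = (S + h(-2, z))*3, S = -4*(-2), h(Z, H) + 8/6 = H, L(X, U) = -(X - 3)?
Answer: -5571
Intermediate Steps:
L(X, U) = 3 - X (L(X, U) = -(-3 + X) = 3 - X)
h(Z, H) = -4/3 + H
S = 8
G = 32 (G = (8 + (-4/3 + 4))*3 = (8 + 8/3)*3 = (32/3)*3 = 32)
G*(-76 - 104) - L(192, 93) = 32*(-76 - 104) - (3 - 1*192) = 32*(-180) - (3 - 192) = -5760 - 1*(-189) = -5760 + 189 = -5571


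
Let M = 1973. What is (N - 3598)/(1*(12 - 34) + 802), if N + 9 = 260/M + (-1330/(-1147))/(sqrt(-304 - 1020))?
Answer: -2372117/512980 - 133*I*sqrt(331)/59226492 ≈ -4.6242 - 4.0855e-5*I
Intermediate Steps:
N = -17497/1973 - 665*I*sqrt(331)/379657 (N = -9 + (260/1973 + (-1330/(-1147))/(sqrt(-304 - 1020))) = -9 + (260*(1/1973) + (-1330*(-1/1147))/(sqrt(-1324))) = -9 + (260/1973 + 1330/(1147*((2*I*sqrt(331))))) = -9 + (260/1973 + 1330*(-I*sqrt(331)/662)/1147) = -9 + (260/1973 - 665*I*sqrt(331)/379657) = -17497/1973 - 665*I*sqrt(331)/379657 ≈ -8.8682 - 0.031867*I)
(N - 3598)/(1*(12 - 34) + 802) = ((-17497/1973 - 665*I*sqrt(331)/379657) - 3598)/(1*(12 - 34) + 802) = (-7116351/1973 - 665*I*sqrt(331)/379657)/(1*(-22) + 802) = (-7116351/1973 - 665*I*sqrt(331)/379657)/(-22 + 802) = (-7116351/1973 - 665*I*sqrt(331)/379657)/780 = (-7116351/1973 - 665*I*sqrt(331)/379657)*(1/780) = -2372117/512980 - 133*I*sqrt(331)/59226492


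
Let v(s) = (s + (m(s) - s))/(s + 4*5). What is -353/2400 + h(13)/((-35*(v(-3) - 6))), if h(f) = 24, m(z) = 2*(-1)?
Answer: -7643/218400 ≈ -0.034995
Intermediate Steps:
m(z) = -2
v(s) = -2/(20 + s) (v(s) = (s + (-2 - s))/(s + 4*5) = -2/(s + 20) = -2/(20 + s))
-353/2400 + h(13)/((-35*(v(-3) - 6))) = -353/2400 + 24/((-35*(-2/(20 - 3) - 6))) = -353*1/2400 + 24/((-35*(-2/17 - 6))) = -353/2400 + 24/((-35*(-2*1/17 - 6))) = -353/2400 + 24/((-35*(-2/17 - 6))) = -353/2400 + 24/((-35*(-104/17))) = -353/2400 + 24/(3640/17) = -353/2400 + 24*(17/3640) = -353/2400 + 51/455 = -7643/218400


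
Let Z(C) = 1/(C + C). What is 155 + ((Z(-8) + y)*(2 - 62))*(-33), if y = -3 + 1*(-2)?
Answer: -39475/4 ≈ -9868.8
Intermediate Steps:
Z(C) = 1/(2*C)
y = -5 (y = -3 - 2 = -5)
155 + ((Z(-8) + y)*(2 - 62))*(-33) = 155 + (((½)/(-8) - 5)*(2 - 62))*(-33) = 155 + (((½)*(-⅛) - 5)*(-60))*(-33) = 155 + ((-1/16 - 5)*(-60))*(-33) = 155 - 81/16*(-60)*(-33) = 155 + (1215/4)*(-33) = 155 - 40095/4 = -39475/4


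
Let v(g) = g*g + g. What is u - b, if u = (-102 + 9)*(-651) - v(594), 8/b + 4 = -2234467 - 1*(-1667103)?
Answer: -20771838926/70921 ≈ -2.9289e+5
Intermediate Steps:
b = -1/70921 (b = 8/(-4 + (-2234467 - 1*(-1667103))) = 8/(-4 + (-2234467 + 1667103)) = 8/(-4 - 567364) = 8/(-567368) = 8*(-1/567368) = -1/70921 ≈ -1.4100e-5)
v(g) = g + g**2 (v(g) = g**2 + g = g + g**2)
u = -292887 (u = (-102 + 9)*(-651) - 594*(1 + 594) = -93*(-651) - 594*595 = 60543 - 1*353430 = 60543 - 353430 = -292887)
u - b = -292887 - 1*(-1/70921) = -292887 + 1/70921 = -20771838926/70921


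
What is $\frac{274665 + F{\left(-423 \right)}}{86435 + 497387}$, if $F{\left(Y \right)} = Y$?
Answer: $\frac{137121}{291911} \approx 0.46974$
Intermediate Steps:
$\frac{274665 + F{\left(-423 \right)}}{86435 + 497387} = \frac{274665 - 423}{86435 + 497387} = \frac{274242}{583822} = 274242 \cdot \frac{1}{583822} = \frac{137121}{291911}$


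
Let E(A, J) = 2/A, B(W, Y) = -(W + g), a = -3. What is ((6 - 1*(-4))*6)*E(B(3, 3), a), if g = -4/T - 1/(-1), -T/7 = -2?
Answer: -420/13 ≈ -32.308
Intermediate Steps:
T = 14 (T = -7*(-2) = 14)
g = 5/7 (g = -4/14 - 1/(-1) = -4*1/14 - 1*(-1) = -2/7 + 1 = 5/7 ≈ 0.71429)
B(W, Y) = -5/7 - W (B(W, Y) = -(W + 5/7) = -(5/7 + W) = -5/7 - W)
((6 - 1*(-4))*6)*E(B(3, 3), a) = ((6 - 1*(-4))*6)*(2/(-5/7 - 1*3)) = ((6 + 4)*6)*(2/(-5/7 - 3)) = (10*6)*(2/(-26/7)) = 60*(2*(-7/26)) = 60*(-7/13) = -420/13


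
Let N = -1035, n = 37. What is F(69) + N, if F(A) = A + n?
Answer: -929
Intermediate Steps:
F(A) = 37 + A (F(A) = A + 37 = 37 + A)
F(69) + N = (37 + 69) - 1035 = 106 - 1035 = -929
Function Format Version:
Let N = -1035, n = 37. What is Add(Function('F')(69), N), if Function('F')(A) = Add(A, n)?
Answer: -929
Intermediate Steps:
Function('F')(A) = Add(37, A) (Function('F')(A) = Add(A, 37) = Add(37, A))
Add(Function('F')(69), N) = Add(Add(37, 69), -1035) = Add(106, -1035) = -929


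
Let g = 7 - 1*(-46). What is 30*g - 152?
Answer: 1438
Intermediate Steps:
g = 53 (g = 7 + 46 = 53)
30*g - 152 = 30*53 - 152 = 1590 - 152 = 1438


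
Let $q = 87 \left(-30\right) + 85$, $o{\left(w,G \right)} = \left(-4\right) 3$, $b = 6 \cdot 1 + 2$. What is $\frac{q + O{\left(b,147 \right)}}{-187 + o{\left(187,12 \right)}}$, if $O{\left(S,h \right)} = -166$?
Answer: $\frac{2691}{199} \approx 13.523$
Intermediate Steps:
$b = 8$ ($b = 6 + 2 = 8$)
$o{\left(w,G \right)} = -12$
$q = -2525$ ($q = -2610 + 85 = -2525$)
$\frac{q + O{\left(b,147 \right)}}{-187 + o{\left(187,12 \right)}} = \frac{-2525 - 166}{-187 - 12} = - \frac{2691}{-199} = \left(-2691\right) \left(- \frac{1}{199}\right) = \frac{2691}{199}$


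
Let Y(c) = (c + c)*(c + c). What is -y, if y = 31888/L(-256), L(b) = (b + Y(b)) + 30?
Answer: -15944/130959 ≈ -0.12175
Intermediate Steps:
Y(c) = 4*c² (Y(c) = (2*c)*(2*c) = 4*c²)
L(b) = 30 + b + 4*b² (L(b) = (b + 4*b²) + 30 = 30 + b + 4*b²)
y = 15944/130959 (y = 31888/(30 - 256 + 4*(-256)²) = 31888/(30 - 256 + 4*65536) = 31888/(30 - 256 + 262144) = 31888/261918 = 31888*(1/261918) = 15944/130959 ≈ 0.12175)
-y = -1*15944/130959 = -15944/130959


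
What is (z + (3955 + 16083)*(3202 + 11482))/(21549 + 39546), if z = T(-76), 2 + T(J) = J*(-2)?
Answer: 294238142/61095 ≈ 4816.1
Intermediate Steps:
T(J) = -2 - 2*J (T(J) = -2 + J*(-2) = -2 - 2*J)
z = 150 (z = -2 - 2*(-76) = -2 + 152 = 150)
(z + (3955 + 16083)*(3202 + 11482))/(21549 + 39546) = (150 + (3955 + 16083)*(3202 + 11482))/(21549 + 39546) = (150 + 20038*14684)/61095 = (150 + 294237992)*(1/61095) = 294238142*(1/61095) = 294238142/61095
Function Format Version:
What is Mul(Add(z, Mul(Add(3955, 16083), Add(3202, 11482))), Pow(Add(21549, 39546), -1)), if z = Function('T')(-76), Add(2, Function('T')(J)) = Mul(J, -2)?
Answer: Rational(294238142, 61095) ≈ 4816.1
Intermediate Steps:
Function('T')(J) = Add(-2, Mul(-2, J)) (Function('T')(J) = Add(-2, Mul(J, -2)) = Add(-2, Mul(-2, J)))
z = 150 (z = Add(-2, Mul(-2, -76)) = Add(-2, 152) = 150)
Mul(Add(z, Mul(Add(3955, 16083), Add(3202, 11482))), Pow(Add(21549, 39546), -1)) = Mul(Add(150, Mul(Add(3955, 16083), Add(3202, 11482))), Pow(Add(21549, 39546), -1)) = Mul(Add(150, Mul(20038, 14684)), Pow(61095, -1)) = Mul(Add(150, 294237992), Rational(1, 61095)) = Mul(294238142, Rational(1, 61095)) = Rational(294238142, 61095)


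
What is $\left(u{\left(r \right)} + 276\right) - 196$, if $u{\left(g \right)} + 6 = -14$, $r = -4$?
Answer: $60$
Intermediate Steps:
$u{\left(g \right)} = -20$ ($u{\left(g \right)} = -6 - 14 = -20$)
$\left(u{\left(r \right)} + 276\right) - 196 = \left(-20 + 276\right) - 196 = 256 - 196 = 60$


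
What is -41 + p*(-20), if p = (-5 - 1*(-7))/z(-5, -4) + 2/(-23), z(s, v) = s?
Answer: -719/23 ≈ -31.261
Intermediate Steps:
p = -56/115 (p = (-5 - 1*(-7))/(-5) + 2/(-23) = (-5 + 7)*(-⅕) + 2*(-1/23) = 2*(-⅕) - 2/23 = -⅖ - 2/23 = -56/115 ≈ -0.48696)
-41 + p*(-20) = -41 - 56/115*(-20) = -41 + 224/23 = -719/23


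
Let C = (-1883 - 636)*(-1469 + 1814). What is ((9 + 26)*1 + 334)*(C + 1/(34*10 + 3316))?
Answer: -1172410814151/3656 ≈ -3.2068e+8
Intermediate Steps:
C = -869055 (C = -2519*345 = -869055)
((9 + 26)*1 + 334)*(C + 1/(34*10 + 3316)) = ((9 + 26)*1 + 334)*(-869055 + 1/(34*10 + 3316)) = (35*1 + 334)*(-869055 + 1/(340 + 3316)) = (35 + 334)*(-869055 + 1/3656) = 369*(-869055 + 1/3656) = 369*(-3177265079/3656) = -1172410814151/3656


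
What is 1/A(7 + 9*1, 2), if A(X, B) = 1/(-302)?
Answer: -302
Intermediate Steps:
A(X, B) = -1/302
1/A(7 + 9*1, 2) = 1/(-1/302) = -302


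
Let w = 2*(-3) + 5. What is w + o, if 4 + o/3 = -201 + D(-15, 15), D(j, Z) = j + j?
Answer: -706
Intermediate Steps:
w = -1 (w = -6 + 5 = -1)
D(j, Z) = 2*j
o = -705 (o = -12 + 3*(-201 + 2*(-15)) = -12 + 3*(-201 - 30) = -12 + 3*(-231) = -12 - 693 = -705)
w + o = -1 - 705 = -706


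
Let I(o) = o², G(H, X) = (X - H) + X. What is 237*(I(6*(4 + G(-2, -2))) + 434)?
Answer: 136986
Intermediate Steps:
G(H, X) = -H + 2*X
237*(I(6*(4 + G(-2, -2))) + 434) = 237*((6*(4 + (-1*(-2) + 2*(-2))))² + 434) = 237*((6*(4 + (2 - 4)))² + 434) = 237*((6*(4 - 2))² + 434) = 237*((6*2)² + 434) = 237*(12² + 434) = 237*(144 + 434) = 237*578 = 136986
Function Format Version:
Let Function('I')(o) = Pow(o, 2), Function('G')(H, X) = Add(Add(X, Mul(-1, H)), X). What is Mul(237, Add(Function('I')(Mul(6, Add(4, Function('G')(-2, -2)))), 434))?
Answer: 136986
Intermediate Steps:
Function('G')(H, X) = Add(Mul(-1, H), Mul(2, X))
Mul(237, Add(Function('I')(Mul(6, Add(4, Function('G')(-2, -2)))), 434)) = Mul(237, Add(Pow(Mul(6, Add(4, Add(Mul(-1, -2), Mul(2, -2)))), 2), 434)) = Mul(237, Add(Pow(Mul(6, Add(4, Add(2, -4))), 2), 434)) = Mul(237, Add(Pow(Mul(6, Add(4, -2)), 2), 434)) = Mul(237, Add(Pow(Mul(6, 2), 2), 434)) = Mul(237, Add(Pow(12, 2), 434)) = Mul(237, Add(144, 434)) = Mul(237, 578) = 136986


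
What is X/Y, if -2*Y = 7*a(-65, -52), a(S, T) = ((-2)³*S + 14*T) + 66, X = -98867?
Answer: -98867/497 ≈ -198.93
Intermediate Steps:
a(S, T) = 66 - 8*S + 14*T (a(S, T) = (-8*S + 14*T) + 66 = 66 - 8*S + 14*T)
Y = 497 (Y = -7*(66 - 8*(-65) + 14*(-52))/2 = -7*(66 + 520 - 728)/2 = -7*(-142)/2 = -½*(-994) = 497)
X/Y = -98867/497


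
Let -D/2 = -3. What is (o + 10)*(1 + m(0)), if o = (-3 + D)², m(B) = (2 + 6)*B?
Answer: 19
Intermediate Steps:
D = 6 (D = -2*(-3) = 6)
m(B) = 8*B
o = 9 (o = (-3 + 6)² = 3² = 9)
(o + 10)*(1 + m(0)) = (9 + 10)*(1 + 8*0) = 19*(1 + 0) = 19*1 = 19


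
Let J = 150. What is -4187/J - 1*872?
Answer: -134987/150 ≈ -899.91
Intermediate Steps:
-4187/J - 1*872 = -4187/150 - 1*872 = -4187*1/150 - 872 = -4187/150 - 872 = -134987/150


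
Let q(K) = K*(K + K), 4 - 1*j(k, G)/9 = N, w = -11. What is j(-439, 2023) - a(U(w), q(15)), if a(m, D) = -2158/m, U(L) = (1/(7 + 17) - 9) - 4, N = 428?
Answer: -1238568/311 ≈ -3982.5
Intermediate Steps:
j(k, G) = -3816 (j(k, G) = 36 - 9*428 = 36 - 3852 = -3816)
q(K) = 2*K² (q(K) = K*(2*K) = 2*K²)
U(L) = -311/24 (U(L) = (1/24 - 9) - 4 = -215/24 - 4 = -311/24)
j(-439, 2023) - a(U(w), q(15)) = -3816 - (-2158)/(-311/24) = -3816 - (-2158)*(-24)/311 = -3816 - 1*51792/311 = -3816 - 51792/311 = -1238568/311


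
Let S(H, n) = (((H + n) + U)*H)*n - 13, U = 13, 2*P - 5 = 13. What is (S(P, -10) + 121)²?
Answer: 944784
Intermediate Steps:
P = 9 (P = 5/2 + (½)*13 = 5/2 + 13/2 = 9)
S(H, n) = -13 + H*n*(13 + H + n) (S(H, n) = (((H + n) + 13)*H)*n - 13 = ((13 + H + n)*H)*n - 13 = (H*(13 + H + n))*n - 13 = H*n*(13 + H + n) - 13 = -13 + H*n*(13 + H + n))
(S(P, -10) + 121)² = ((-13 + 9*(-10)² - 10*9² + 13*9*(-10)) + 121)² = ((-13 + 9*100 - 10*81 - 1170) + 121)² = ((-13 + 900 - 810 - 1170) + 121)² = (-1093 + 121)² = (-972)² = 944784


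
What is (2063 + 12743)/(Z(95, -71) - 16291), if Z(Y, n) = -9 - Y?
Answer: -14806/16395 ≈ -0.90308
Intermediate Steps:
(2063 + 12743)/(Z(95, -71) - 16291) = (2063 + 12743)/((-9 - 1*95) - 16291) = 14806/((-9 - 95) - 16291) = 14806/(-104 - 16291) = 14806/(-16395) = 14806*(-1/16395) = -14806/16395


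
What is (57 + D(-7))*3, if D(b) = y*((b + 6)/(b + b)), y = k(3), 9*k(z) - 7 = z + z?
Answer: 7195/42 ≈ 171.31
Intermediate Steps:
k(z) = 7/9 + 2*z/9 (k(z) = 7/9 + (z + z)/9 = 7/9 + (2*z)/9 = 7/9 + 2*z/9)
y = 13/9 (y = 7/9 + (2/9)*3 = 7/9 + ⅔ = 13/9 ≈ 1.4444)
D(b) = 13*(6 + b)/(18*b) (D(b) = 13*((b + 6)/(b + b))/9 = 13*((6 + b)/((2*b)))/9 = 13*((6 + b)*(1/(2*b)))/9 = 13*((6 + b)/(2*b))/9 = 13*(6 + b)/(18*b))
(57 + D(-7))*3 = (57 + (13/18)*(6 - 7)/(-7))*3 = (57 + (13/18)*(-⅐)*(-1))*3 = (57 + 13/126)*3 = (7195/126)*3 = 7195/42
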